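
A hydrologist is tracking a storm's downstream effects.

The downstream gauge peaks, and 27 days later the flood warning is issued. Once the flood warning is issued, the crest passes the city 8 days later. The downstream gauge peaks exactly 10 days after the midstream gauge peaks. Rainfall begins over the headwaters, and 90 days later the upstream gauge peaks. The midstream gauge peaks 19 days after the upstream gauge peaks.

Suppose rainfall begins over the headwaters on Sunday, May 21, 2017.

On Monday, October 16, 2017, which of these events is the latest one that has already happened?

Rainfall begins over the headwaters: May 21, 2017.
The upstream gauge peaks: May 21, 2017 + 90 days = Aug 19, 2017.
The midstream gauge peaks: Aug 19, 2017 + 19 days = Sep 7, 2017.
The downstream gauge peaks: Sep 7, 2017 + 10 days = Sep 17, 2017.
The flood warning is issued: Sep 17, 2017 + 27 days = Oct 14, 2017.
The crest passes the city: Oct 14, 2017 + 8 days = Oct 22, 2017.
Oct 16, 2017 falls between when the flood warning is issued (Oct 14, 2017) and when the crest passes the city (Oct 22, 2017).

The flood warning is issued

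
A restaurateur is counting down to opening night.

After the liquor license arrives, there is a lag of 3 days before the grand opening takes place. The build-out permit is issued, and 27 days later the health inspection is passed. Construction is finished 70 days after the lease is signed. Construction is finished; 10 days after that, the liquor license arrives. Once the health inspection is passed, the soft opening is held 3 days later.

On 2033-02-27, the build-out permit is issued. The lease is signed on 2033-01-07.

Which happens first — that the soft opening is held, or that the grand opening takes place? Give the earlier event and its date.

The build-out permit is issued: Feb 27, 2033.
The health inspection is passed: Feb 27, 2033 + 27 days = Mar 26, 2033.
The soft opening is held: Mar 26, 2033 + 3 days = Mar 29, 2033.
The lease is signed: Jan 7, 2033.
Construction is finished: Jan 7, 2033 + 70 days = Mar 18, 2033.
The liquor license arrives: Mar 18, 2033 + 10 days = Mar 28, 2033.
The grand opening takes place: Mar 28, 2033 + 3 days = Mar 31, 2033.
Comparing: the soft opening is held on Mar 29, 2033 vs the grand opening takes place on Mar 31, 2033. Earlier: the soft opening is held.

The soft opening is held — 2033-03-29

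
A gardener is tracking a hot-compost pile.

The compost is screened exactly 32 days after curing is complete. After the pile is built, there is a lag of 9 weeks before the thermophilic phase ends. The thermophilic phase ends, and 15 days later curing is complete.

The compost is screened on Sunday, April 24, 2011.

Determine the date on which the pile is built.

Tuesday, January 4, 2011

The compost is screened: Apr 24, 2011.
Curing is complete: Apr 24, 2011 − 32 days = Mar 23, 2011.
The thermophilic phase ends: Mar 23, 2011 − 15 days = Mar 8, 2011.
The pile is built: Mar 8, 2011 − 9 weeks = Jan 4, 2011.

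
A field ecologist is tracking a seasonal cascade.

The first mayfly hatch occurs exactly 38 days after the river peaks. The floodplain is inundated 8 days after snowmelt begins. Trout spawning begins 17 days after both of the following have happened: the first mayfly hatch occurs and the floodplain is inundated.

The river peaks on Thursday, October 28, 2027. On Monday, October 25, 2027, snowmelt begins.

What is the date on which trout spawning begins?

The river peaks: Oct 28, 2027.
The first mayfly hatch occurs: Oct 28, 2027 + 38 days = Dec 5, 2027.
Snowmelt begins: Oct 25, 2027.
The floodplain is inundated: Oct 25, 2027 + 8 days = Nov 2, 2027.
Both prerequisites met — the first mayfly hatch occurs (Dec 5, 2027), the floodplain is inundated (Nov 2, 2027); the later is Dec 5, 2027.
Trout spawning begins: Dec 5, 2027 + 17 days = Dec 22, 2027.

Wednesday, December 22, 2027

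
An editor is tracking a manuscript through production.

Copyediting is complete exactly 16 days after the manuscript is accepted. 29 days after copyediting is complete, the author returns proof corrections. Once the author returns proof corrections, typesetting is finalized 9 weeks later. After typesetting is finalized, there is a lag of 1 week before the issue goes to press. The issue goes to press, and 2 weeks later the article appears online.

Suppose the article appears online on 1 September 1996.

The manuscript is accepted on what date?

25 April 1996

The article appears online: Sep 1, 1996.
The issue goes to press: Sep 1, 1996 − 2 weeks = Aug 18, 1996.
Typesetting is finalized: Aug 18, 1996 − 1 week = Aug 11, 1996.
The author returns proof corrections: Aug 11, 1996 − 9 weeks = Jun 9, 1996.
Copyediting is complete: Jun 9, 1996 − 29 days = May 11, 1996.
The manuscript is accepted: May 11, 1996 − 16 days = Apr 25, 1996.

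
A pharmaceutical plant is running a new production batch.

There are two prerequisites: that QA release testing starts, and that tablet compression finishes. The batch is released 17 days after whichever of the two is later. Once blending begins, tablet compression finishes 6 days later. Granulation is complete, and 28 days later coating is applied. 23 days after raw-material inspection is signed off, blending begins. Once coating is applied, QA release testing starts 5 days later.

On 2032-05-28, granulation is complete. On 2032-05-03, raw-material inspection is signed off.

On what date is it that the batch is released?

Granulation is complete: May 28, 2032.
Coating is applied: May 28, 2032 + 28 days = Jun 25, 2032.
QA release testing starts: Jun 25, 2032 + 5 days = Jun 30, 2032.
Raw-material inspection is signed off: May 3, 2032.
Blending begins: May 3, 2032 + 23 days = May 26, 2032.
Tablet compression finishes: May 26, 2032 + 6 days = Jun 1, 2032.
Both prerequisites met — QA release testing starts (Jun 30, 2032), tablet compression finishes (Jun 1, 2032); the later is Jun 30, 2032.
The batch is released: Jun 30, 2032 + 17 days = Jul 17, 2032.

2032-07-17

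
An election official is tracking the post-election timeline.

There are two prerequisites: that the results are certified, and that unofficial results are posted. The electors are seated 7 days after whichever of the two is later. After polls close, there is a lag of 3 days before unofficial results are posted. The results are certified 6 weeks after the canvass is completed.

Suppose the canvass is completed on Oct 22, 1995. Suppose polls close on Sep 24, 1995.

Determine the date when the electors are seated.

The canvass is completed: Oct 22, 1995.
The results are certified: Oct 22, 1995 + 6 weeks = Dec 3, 1995.
Polls close: Sep 24, 1995.
Unofficial results are posted: Sep 24, 1995 + 3 days = Sep 27, 1995.
Both prerequisites met — the results are certified (Dec 3, 1995), unofficial results are posted (Sep 27, 1995); the later is Dec 3, 1995.
The electors are seated: Dec 3, 1995 + 7 days = Dec 10, 1995.

Dec 10, 1995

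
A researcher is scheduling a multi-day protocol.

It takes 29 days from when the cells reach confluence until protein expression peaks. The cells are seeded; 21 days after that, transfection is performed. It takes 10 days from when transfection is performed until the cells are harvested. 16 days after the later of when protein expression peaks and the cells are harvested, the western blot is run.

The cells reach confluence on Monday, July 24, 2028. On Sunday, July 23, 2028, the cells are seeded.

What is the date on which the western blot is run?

Friday, September 8, 2028

The cells reach confluence: Jul 24, 2028.
Protein expression peaks: Jul 24, 2028 + 29 days = Aug 22, 2028.
The cells are seeded: Jul 23, 2028.
Transfection is performed: Jul 23, 2028 + 21 days = Aug 13, 2028.
The cells are harvested: Aug 13, 2028 + 10 days = Aug 23, 2028.
Both prerequisites met — protein expression peaks (Aug 22, 2028), the cells are harvested (Aug 23, 2028); the later is Aug 23, 2028.
The western blot is run: Aug 23, 2028 + 16 days = Sep 8, 2028.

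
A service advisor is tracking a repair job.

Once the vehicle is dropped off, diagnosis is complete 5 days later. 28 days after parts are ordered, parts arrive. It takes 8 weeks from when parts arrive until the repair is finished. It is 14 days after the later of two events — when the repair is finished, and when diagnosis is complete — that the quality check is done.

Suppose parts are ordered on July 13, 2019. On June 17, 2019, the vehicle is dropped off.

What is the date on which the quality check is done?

Parts are ordered: Jul 13, 2019.
Parts arrive: Jul 13, 2019 + 28 days = Aug 10, 2019.
The repair is finished: Aug 10, 2019 + 8 weeks = Oct 5, 2019.
The vehicle is dropped off: Jun 17, 2019.
Diagnosis is complete: Jun 17, 2019 + 5 days = Jun 22, 2019.
Both prerequisites met — the repair is finished (Oct 5, 2019), diagnosis is complete (Jun 22, 2019); the later is Oct 5, 2019.
The quality check is done: Oct 5, 2019 + 14 days = Oct 19, 2019.

October 19, 2019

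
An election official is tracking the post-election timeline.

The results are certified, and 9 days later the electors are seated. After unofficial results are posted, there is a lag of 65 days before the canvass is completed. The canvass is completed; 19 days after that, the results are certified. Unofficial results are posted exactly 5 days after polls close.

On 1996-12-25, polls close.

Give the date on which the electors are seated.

Polls close: Dec 25, 1996.
Unofficial results are posted: Dec 25, 1996 + 5 days = Dec 30, 1996.
The canvass is completed: Dec 30, 1996 + 65 days = Mar 5, 1997.
The results are certified: Mar 5, 1997 + 19 days = Mar 24, 1997.
The electors are seated: Mar 24, 1997 + 9 days = Apr 2, 1997.

1997-04-02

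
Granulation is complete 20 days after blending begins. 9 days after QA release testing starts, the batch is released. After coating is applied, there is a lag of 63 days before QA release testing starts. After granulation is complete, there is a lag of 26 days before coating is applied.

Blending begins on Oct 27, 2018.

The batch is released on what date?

Feb 22, 2019

Blending begins: Oct 27, 2018.
Granulation is complete: Oct 27, 2018 + 20 days = Nov 16, 2018.
Coating is applied: Nov 16, 2018 + 26 days = Dec 12, 2018.
QA release testing starts: Dec 12, 2018 + 63 days = Feb 13, 2019.
The batch is released: Feb 13, 2019 + 9 days = Feb 22, 2019.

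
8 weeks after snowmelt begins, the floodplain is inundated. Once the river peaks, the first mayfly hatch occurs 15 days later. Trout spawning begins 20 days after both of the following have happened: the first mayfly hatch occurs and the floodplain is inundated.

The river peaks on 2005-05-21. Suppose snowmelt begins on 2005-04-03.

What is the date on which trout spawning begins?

2005-06-25

The river peaks: May 21, 2005.
The first mayfly hatch occurs: May 21, 2005 + 15 days = Jun 5, 2005.
Snowmelt begins: Apr 3, 2005.
The floodplain is inundated: Apr 3, 2005 + 8 weeks = May 29, 2005.
Both prerequisites met — the first mayfly hatch occurs (Jun 5, 2005), the floodplain is inundated (May 29, 2005); the later is Jun 5, 2005.
Trout spawning begins: Jun 5, 2005 + 20 days = Jun 25, 2005.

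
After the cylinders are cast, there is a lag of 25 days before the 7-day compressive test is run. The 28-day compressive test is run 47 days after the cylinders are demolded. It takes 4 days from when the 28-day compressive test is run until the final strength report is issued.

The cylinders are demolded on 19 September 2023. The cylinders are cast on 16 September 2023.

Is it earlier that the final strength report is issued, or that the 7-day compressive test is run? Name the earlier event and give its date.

The 7-day compressive test is run — 11 October 2023

The cylinders are demolded: Sep 19, 2023.
The 28-day compressive test is run: Sep 19, 2023 + 47 days = Nov 5, 2023.
The final strength report is issued: Nov 5, 2023 + 4 days = Nov 9, 2023.
The cylinders are cast: Sep 16, 2023.
The 7-day compressive test is run: Sep 16, 2023 + 25 days = Oct 11, 2023.
Comparing: the final strength report is issued on Nov 9, 2023 vs the 7-day compressive test is run on Oct 11, 2023. Earlier: the 7-day compressive test is run.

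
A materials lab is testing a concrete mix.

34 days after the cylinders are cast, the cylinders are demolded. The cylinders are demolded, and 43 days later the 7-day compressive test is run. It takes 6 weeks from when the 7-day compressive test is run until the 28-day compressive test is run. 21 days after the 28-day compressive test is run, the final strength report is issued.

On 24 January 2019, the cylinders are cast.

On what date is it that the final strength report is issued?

13 June 2019

The cylinders are cast: Jan 24, 2019.
The cylinders are demolded: Jan 24, 2019 + 34 days = Feb 27, 2019.
The 7-day compressive test is run: Feb 27, 2019 + 43 days = Apr 11, 2019.
The 28-day compressive test is run: Apr 11, 2019 + 6 weeks = May 23, 2019.
The final strength report is issued: May 23, 2019 + 21 days = Jun 13, 2019.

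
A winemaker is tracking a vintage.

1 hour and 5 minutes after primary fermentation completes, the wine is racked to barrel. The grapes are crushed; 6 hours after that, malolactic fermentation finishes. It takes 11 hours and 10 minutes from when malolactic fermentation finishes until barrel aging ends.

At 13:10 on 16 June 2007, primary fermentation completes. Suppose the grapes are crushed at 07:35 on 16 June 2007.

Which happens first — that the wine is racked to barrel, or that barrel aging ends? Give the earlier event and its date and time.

The wine is racked to barrel — 14:15 on 16 June 2007

Primary fermentation completes: 13:10 Jun 16, 2007.
The wine is racked to barrel: 13:10 Jun 16, 2007 + 1h05m = 14:15 Jun 16, 2007.
The grapes are crushed: 07:35 Jun 16, 2007.
Malolactic fermentation finishes: 07:35 Jun 16, 2007 + 6h = 13:35 Jun 16, 2007.
Barrel aging ends: 13:35 Jun 16, 2007 + 11h10m = 00:45 Jun 17, 2007.
Comparing: the wine is racked to barrel at 14:15 Jun 16, 2007 vs barrel aging ends at 00:45 Jun 17, 2007. Earlier: the wine is racked to barrel.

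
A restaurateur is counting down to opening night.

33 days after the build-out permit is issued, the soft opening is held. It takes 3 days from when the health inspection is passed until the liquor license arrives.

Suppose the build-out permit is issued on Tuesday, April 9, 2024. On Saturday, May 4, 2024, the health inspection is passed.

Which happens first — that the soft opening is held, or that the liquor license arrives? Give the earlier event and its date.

The liquor license arrives — Tuesday, May 7, 2024

The build-out permit is issued: Apr 9, 2024.
The soft opening is held: Apr 9, 2024 + 33 days = May 12, 2024.
The health inspection is passed: May 4, 2024.
The liquor license arrives: May 4, 2024 + 3 days = May 7, 2024.
Comparing: the soft opening is held on May 12, 2024 vs the liquor license arrives on May 7, 2024. Earlier: the liquor license arrives.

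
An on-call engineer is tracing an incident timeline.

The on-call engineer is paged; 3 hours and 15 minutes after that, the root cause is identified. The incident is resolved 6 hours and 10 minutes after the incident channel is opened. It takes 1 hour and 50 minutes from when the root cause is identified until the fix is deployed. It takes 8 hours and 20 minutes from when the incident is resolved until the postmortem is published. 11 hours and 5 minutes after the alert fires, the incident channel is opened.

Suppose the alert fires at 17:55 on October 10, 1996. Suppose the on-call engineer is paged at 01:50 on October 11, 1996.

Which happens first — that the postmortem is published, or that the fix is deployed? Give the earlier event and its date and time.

The fix is deployed — 06:55 on October 11, 1996

The alert fires: 17:55 Oct 10, 1996.
The incident channel is opened: 17:55 Oct 10, 1996 + 11h05m = 05:00 Oct 11, 1996.
The incident is resolved: 05:00 Oct 11, 1996 + 6h10m = 11:10 Oct 11, 1996.
The postmortem is published: 11:10 Oct 11, 1996 + 8h20m = 19:30 Oct 11, 1996.
The on-call engineer is paged: 01:50 Oct 11, 1996.
The root cause is identified: 01:50 Oct 11, 1996 + 3h15m = 05:05 Oct 11, 1996.
The fix is deployed: 05:05 Oct 11, 1996 + 1h50m = 06:55 Oct 11, 1996.
Comparing: the postmortem is published at 19:30 Oct 11, 1996 vs the fix is deployed at 06:55 Oct 11, 1996. Earlier: the fix is deployed.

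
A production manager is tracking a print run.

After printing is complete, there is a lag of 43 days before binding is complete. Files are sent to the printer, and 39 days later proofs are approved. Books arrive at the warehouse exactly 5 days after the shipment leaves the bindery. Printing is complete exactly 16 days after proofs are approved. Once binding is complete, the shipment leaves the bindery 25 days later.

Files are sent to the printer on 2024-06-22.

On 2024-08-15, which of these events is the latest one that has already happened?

Proofs are approved

Files are sent to the printer: Jun 22, 2024.
Proofs are approved: Jun 22, 2024 + 39 days = Jul 31, 2024.
Printing is complete: Jul 31, 2024 + 16 days = Aug 16, 2024.
Binding is complete: Aug 16, 2024 + 43 days = Sep 28, 2024.
The shipment leaves the bindery: Sep 28, 2024 + 25 days = Oct 23, 2024.
Books arrive at the warehouse: Oct 23, 2024 + 5 days = Oct 28, 2024.
Aug 15, 2024 falls between when proofs are approved (Jul 31, 2024) and when printing is complete (Aug 16, 2024).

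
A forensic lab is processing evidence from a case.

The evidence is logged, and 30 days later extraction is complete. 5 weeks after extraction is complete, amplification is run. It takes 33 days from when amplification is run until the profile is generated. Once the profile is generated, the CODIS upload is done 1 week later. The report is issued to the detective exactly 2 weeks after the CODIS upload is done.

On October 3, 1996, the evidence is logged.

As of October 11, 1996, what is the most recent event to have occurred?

The evidence is logged: Oct 3, 1996.
Extraction is complete: Oct 3, 1996 + 30 days = Nov 2, 1996.
Amplification is run: Nov 2, 1996 + 5 weeks = Dec 7, 1996.
The profile is generated: Dec 7, 1996 + 33 days = Jan 9, 1997.
The CODIS upload is done: Jan 9, 1997 + 1 week = Jan 16, 1997.
The report is issued to the detective: Jan 16, 1997 + 2 weeks = Jan 30, 1997.
Oct 11, 1996 falls between when the evidence is logged (Oct 3, 1996) and when extraction is complete (Nov 2, 1996).

The evidence is logged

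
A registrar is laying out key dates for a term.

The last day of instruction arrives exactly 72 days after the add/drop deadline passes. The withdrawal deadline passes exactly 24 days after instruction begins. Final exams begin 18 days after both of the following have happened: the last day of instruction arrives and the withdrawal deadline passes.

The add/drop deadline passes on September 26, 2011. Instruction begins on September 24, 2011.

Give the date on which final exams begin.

The add/drop deadline passes: Sep 26, 2011.
The last day of instruction arrives: Sep 26, 2011 + 72 days = Dec 7, 2011.
Instruction begins: Sep 24, 2011.
The withdrawal deadline passes: Sep 24, 2011 + 24 days = Oct 18, 2011.
Both prerequisites met — the last day of instruction arrives (Dec 7, 2011), the withdrawal deadline passes (Oct 18, 2011); the later is Dec 7, 2011.
Final exams begin: Dec 7, 2011 + 18 days = Dec 25, 2011.

December 25, 2011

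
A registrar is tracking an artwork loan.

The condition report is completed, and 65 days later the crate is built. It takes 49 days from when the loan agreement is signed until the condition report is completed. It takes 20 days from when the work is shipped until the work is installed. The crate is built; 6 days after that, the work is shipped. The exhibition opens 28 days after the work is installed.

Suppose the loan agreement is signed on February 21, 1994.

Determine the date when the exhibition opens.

August 8, 1994

The loan agreement is signed: Feb 21, 1994.
The condition report is completed: Feb 21, 1994 + 49 days = Apr 11, 1994.
The crate is built: Apr 11, 1994 + 65 days = Jun 15, 1994.
The work is shipped: Jun 15, 1994 + 6 days = Jun 21, 1994.
The work is installed: Jun 21, 1994 + 20 days = Jul 11, 1994.
The exhibition opens: Jul 11, 1994 + 28 days = Aug 8, 1994.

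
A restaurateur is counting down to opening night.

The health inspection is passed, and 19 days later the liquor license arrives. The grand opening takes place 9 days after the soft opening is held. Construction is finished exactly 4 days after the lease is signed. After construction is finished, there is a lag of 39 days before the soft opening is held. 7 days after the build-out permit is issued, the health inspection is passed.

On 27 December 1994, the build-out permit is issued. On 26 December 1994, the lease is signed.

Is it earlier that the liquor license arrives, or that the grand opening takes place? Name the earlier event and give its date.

The build-out permit is issued: Dec 27, 1994.
The health inspection is passed: Dec 27, 1994 + 7 days = Jan 3, 1995.
The liquor license arrives: Jan 3, 1995 + 19 days = Jan 22, 1995.
The lease is signed: Dec 26, 1994.
Construction is finished: Dec 26, 1994 + 4 days = Dec 30, 1994.
The soft opening is held: Dec 30, 1994 + 39 days = Feb 7, 1995.
The grand opening takes place: Feb 7, 1995 + 9 days = Feb 16, 1995.
Comparing: the liquor license arrives on Jan 22, 1995 vs the grand opening takes place on Feb 16, 1995. Earlier: the liquor license arrives.

The liquor license arrives — 22 January 1995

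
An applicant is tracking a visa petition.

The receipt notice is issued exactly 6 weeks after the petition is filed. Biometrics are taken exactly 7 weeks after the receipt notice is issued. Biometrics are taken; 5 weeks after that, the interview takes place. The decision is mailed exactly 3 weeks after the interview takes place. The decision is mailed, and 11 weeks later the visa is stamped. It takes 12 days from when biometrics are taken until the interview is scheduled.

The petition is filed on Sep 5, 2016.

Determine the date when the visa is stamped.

Apr 17, 2017

The petition is filed: Sep 5, 2016.
The receipt notice is issued: Sep 5, 2016 + 6 weeks = Oct 17, 2016.
Biometrics are taken: Oct 17, 2016 + 7 weeks = Dec 5, 2016.
The interview takes place: Dec 5, 2016 + 5 weeks = Jan 9, 2017.
The decision is mailed: Jan 9, 2017 + 3 weeks = Jan 30, 2017.
The visa is stamped: Jan 30, 2017 + 11 weeks = Apr 17, 2017.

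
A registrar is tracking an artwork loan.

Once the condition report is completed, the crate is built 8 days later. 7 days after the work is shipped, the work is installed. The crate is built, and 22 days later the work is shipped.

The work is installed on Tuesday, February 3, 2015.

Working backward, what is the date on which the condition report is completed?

The work is installed: Feb 3, 2015.
The work is shipped: Feb 3, 2015 − 7 days = Jan 27, 2015.
The crate is built: Jan 27, 2015 − 22 days = Jan 5, 2015.
The condition report is completed: Jan 5, 2015 − 8 days = Dec 28, 2014.

Sunday, December 28, 2014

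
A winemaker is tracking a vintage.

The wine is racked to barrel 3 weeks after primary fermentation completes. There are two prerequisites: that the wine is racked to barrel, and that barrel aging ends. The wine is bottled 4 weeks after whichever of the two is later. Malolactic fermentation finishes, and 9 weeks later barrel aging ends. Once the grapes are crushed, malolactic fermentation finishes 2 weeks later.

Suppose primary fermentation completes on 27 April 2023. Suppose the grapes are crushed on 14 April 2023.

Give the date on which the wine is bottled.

28 July 2023

Primary fermentation completes: Apr 27, 2023.
The wine is racked to barrel: Apr 27, 2023 + 3 weeks = May 18, 2023.
The grapes are crushed: Apr 14, 2023.
Malolactic fermentation finishes: Apr 14, 2023 + 2 weeks = Apr 28, 2023.
Barrel aging ends: Apr 28, 2023 + 9 weeks = Jun 30, 2023.
Both prerequisites met — the wine is racked to barrel (May 18, 2023), barrel aging ends (Jun 30, 2023); the later is Jun 30, 2023.
The wine is bottled: Jun 30, 2023 + 4 weeks = Jul 28, 2023.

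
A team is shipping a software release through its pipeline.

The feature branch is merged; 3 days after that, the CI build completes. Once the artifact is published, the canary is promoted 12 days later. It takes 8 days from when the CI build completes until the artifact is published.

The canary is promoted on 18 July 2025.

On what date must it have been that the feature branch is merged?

25 June 2025

The canary is promoted: Jul 18, 2025.
The artifact is published: Jul 18, 2025 − 12 days = Jul 6, 2025.
The CI build completes: Jul 6, 2025 − 8 days = Jun 28, 2025.
The feature branch is merged: Jun 28, 2025 − 3 days = Jun 25, 2025.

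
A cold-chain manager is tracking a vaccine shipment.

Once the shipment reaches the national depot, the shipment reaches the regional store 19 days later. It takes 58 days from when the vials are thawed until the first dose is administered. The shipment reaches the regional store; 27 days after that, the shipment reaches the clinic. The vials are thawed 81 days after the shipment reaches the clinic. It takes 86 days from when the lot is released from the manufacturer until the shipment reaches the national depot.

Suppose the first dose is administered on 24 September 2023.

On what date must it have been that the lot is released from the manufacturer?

27 December 2022

The first dose is administered: Sep 24, 2023.
The vials are thawed: Sep 24, 2023 − 58 days = Jul 28, 2023.
The shipment reaches the clinic: Jul 28, 2023 − 81 days = May 8, 2023.
The shipment reaches the regional store: May 8, 2023 − 27 days = Apr 11, 2023.
The shipment reaches the national depot: Apr 11, 2023 − 19 days = Mar 23, 2023.
The lot is released from the manufacturer: Mar 23, 2023 − 86 days = Dec 27, 2022.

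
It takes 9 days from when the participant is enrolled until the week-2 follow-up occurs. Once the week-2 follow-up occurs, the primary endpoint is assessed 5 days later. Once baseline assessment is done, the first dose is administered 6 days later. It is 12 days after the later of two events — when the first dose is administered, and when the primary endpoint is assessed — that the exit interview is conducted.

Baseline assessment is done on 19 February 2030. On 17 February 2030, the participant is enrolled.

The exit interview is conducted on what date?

Baseline assessment is done: Feb 19, 2030.
The first dose is administered: Feb 19, 2030 + 6 days = Feb 25, 2030.
The participant is enrolled: Feb 17, 2030.
The week-2 follow-up occurs: Feb 17, 2030 + 9 days = Feb 26, 2030.
The primary endpoint is assessed: Feb 26, 2030 + 5 days = Mar 3, 2030.
Both prerequisites met — the first dose is administered (Feb 25, 2030), the primary endpoint is assessed (Mar 3, 2030); the later is Mar 3, 2030.
The exit interview is conducted: Mar 3, 2030 + 12 days = Mar 15, 2030.

15 March 2030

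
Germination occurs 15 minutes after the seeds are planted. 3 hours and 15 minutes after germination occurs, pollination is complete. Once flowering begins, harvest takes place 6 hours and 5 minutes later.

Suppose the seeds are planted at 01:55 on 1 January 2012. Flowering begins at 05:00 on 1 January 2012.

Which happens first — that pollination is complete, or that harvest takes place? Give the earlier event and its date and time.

The seeds are planted: 01:55 Jan 1, 2012.
Germination occurs: 01:55 Jan 1, 2012 + 15m = 02:10 Jan 1, 2012.
Pollination is complete: 02:10 Jan 1, 2012 + 3h15m = 05:25 Jan 1, 2012.
Flowering begins: 05:00 Jan 1, 2012.
Harvest takes place: 05:00 Jan 1, 2012 + 6h05m = 11:05 Jan 1, 2012.
Comparing: pollination is complete at 05:25 Jan 1, 2012 vs harvest takes place at 11:05 Jan 1, 2012. Earlier: pollination is complete.

Pollination is complete — 05:25 on 1 January 2012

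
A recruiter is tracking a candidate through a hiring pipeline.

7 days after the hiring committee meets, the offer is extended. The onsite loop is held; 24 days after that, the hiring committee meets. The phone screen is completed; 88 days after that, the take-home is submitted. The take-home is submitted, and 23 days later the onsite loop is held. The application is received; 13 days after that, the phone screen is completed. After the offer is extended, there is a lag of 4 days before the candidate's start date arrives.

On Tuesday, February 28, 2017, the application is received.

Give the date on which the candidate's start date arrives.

Sunday, August 6, 2017

The application is received: Feb 28, 2017.
The phone screen is completed: Feb 28, 2017 + 13 days = Mar 13, 2017.
The take-home is submitted: Mar 13, 2017 + 88 days = Jun 9, 2017.
The onsite loop is held: Jun 9, 2017 + 23 days = Jul 2, 2017.
The hiring committee meets: Jul 2, 2017 + 24 days = Jul 26, 2017.
The offer is extended: Jul 26, 2017 + 7 days = Aug 2, 2017.
The candidate's start date arrives: Aug 2, 2017 + 4 days = Aug 6, 2017.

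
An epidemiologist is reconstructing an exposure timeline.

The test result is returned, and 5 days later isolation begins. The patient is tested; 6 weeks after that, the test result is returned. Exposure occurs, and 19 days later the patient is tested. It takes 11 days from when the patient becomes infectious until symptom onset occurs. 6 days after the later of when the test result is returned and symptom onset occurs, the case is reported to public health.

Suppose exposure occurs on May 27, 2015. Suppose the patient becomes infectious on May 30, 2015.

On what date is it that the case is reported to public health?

Exposure occurs: May 27, 2015.
The patient is tested: May 27, 2015 + 19 days = Jun 15, 2015.
The test result is returned: Jun 15, 2015 + 6 weeks = Jul 27, 2015.
The patient becomes infectious: May 30, 2015.
Symptom onset occurs: May 30, 2015 + 11 days = Jun 10, 2015.
Both prerequisites met — the test result is returned (Jul 27, 2015), symptom onset occurs (Jun 10, 2015); the later is Jul 27, 2015.
The case is reported to public health: Jul 27, 2015 + 6 days = Aug 2, 2015.

Aug 2, 2015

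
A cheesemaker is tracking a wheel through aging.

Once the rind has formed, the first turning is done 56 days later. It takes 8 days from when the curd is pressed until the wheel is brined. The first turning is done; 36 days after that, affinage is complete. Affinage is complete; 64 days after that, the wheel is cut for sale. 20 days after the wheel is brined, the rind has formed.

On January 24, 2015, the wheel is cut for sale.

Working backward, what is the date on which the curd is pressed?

The wheel is cut for sale: Jan 24, 2015.
Affinage is complete: Jan 24, 2015 − 64 days = Nov 21, 2014.
The first turning is done: Nov 21, 2014 − 36 days = Oct 16, 2014.
The rind has formed: Oct 16, 2014 − 56 days = Aug 21, 2014.
The wheel is brined: Aug 21, 2014 − 20 days = Aug 1, 2014.
The curd is pressed: Aug 1, 2014 − 8 days = Jul 24, 2014.

July 24, 2014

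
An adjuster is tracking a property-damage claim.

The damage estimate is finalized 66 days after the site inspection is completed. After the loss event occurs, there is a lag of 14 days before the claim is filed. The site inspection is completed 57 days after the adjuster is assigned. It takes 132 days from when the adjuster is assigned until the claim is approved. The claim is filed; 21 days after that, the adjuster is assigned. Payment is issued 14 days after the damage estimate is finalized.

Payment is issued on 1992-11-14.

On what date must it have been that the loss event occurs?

1992-05-26

Payment is issued: Nov 14, 1992.
The damage estimate is finalized: Nov 14, 1992 − 14 days = Oct 31, 1992.
The site inspection is completed: Oct 31, 1992 − 66 days = Aug 26, 1992.
The adjuster is assigned: Aug 26, 1992 − 57 days = Jun 30, 1992.
The claim is filed: Jun 30, 1992 − 21 days = Jun 9, 1992.
The loss event occurs: Jun 9, 1992 − 14 days = May 26, 1992.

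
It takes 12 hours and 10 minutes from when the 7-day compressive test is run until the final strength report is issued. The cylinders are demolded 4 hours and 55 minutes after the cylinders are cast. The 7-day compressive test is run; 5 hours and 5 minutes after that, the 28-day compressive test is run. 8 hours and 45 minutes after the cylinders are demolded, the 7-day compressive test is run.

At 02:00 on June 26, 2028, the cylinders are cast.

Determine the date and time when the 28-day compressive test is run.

20:45 on June 26, 2028

The cylinders are cast: 02:00 Jun 26, 2028.
The cylinders are demolded: 02:00 Jun 26, 2028 + 4h55m = 06:55 Jun 26, 2028.
The 7-day compressive test is run: 06:55 Jun 26, 2028 + 8h45m = 15:40 Jun 26, 2028.
The 28-day compressive test is run: 15:40 Jun 26, 2028 + 5h05m = 20:45 Jun 26, 2028.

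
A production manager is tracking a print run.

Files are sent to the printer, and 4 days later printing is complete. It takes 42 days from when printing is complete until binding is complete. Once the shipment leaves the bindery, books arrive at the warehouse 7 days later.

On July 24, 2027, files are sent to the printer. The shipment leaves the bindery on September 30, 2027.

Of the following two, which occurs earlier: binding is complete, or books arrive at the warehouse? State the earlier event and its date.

Binding is complete — September 8, 2027

Files are sent to the printer: Jul 24, 2027.
Printing is complete: Jul 24, 2027 + 4 days = Jul 28, 2027.
Binding is complete: Jul 28, 2027 + 42 days = Sep 8, 2027.
The shipment leaves the bindery: Sep 30, 2027.
Books arrive at the warehouse: Sep 30, 2027 + 7 days = Oct 7, 2027.
Comparing: binding is complete on Sep 8, 2027 vs books arrive at the warehouse on Oct 7, 2027. Earlier: binding is complete.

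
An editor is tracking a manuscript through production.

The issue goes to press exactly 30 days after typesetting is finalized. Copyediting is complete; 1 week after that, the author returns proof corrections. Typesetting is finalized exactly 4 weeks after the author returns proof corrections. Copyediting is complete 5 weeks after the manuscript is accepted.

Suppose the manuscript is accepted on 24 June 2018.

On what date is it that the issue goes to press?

2 October 2018

The manuscript is accepted: Jun 24, 2018.
Copyediting is complete: Jun 24, 2018 + 5 weeks = Jul 29, 2018.
The author returns proof corrections: Jul 29, 2018 + 1 week = Aug 5, 2018.
Typesetting is finalized: Aug 5, 2018 + 4 weeks = Sep 2, 2018.
The issue goes to press: Sep 2, 2018 + 30 days = Oct 2, 2018.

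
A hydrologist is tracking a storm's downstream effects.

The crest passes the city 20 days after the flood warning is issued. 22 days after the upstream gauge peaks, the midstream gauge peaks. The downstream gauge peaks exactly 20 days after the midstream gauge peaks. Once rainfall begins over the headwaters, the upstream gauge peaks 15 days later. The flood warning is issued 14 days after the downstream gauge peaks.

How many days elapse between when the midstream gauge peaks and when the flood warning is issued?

Causal path: the midstream gauge peaks → the downstream gauge peaks → the flood warning is issued.
Total delay along the path: 20 + 14 = 34 days.

34 days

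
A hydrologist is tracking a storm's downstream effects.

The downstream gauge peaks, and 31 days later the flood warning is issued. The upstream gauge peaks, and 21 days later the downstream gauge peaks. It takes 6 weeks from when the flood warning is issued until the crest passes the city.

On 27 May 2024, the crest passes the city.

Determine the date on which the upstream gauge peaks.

23 February 2024

The crest passes the city: May 27, 2024.
The flood warning is issued: May 27, 2024 − 6 weeks = Apr 15, 2024.
The downstream gauge peaks: Apr 15, 2024 − 31 days = Mar 15, 2024.
The upstream gauge peaks: Mar 15, 2024 − 21 days = Feb 23, 2024.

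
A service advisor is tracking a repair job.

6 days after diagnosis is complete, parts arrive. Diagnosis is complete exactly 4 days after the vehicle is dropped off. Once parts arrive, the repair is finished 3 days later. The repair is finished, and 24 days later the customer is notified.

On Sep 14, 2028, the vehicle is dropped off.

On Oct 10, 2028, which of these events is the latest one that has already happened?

The vehicle is dropped off: Sep 14, 2028.
Diagnosis is complete: Sep 14, 2028 + 4 days = Sep 18, 2028.
Parts arrive: Sep 18, 2028 + 6 days = Sep 24, 2028.
The repair is finished: Sep 24, 2028 + 3 days = Sep 27, 2028.
The customer is notified: Sep 27, 2028 + 24 days = Oct 21, 2028.
Oct 10, 2028 falls between when the repair is finished (Sep 27, 2028) and when the customer is notified (Oct 21, 2028).

The repair is finished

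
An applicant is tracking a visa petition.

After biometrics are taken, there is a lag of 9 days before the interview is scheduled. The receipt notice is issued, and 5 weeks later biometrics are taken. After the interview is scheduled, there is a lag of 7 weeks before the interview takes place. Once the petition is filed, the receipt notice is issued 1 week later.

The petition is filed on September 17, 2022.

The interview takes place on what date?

The petition is filed: Sep 17, 2022.
The receipt notice is issued: Sep 17, 2022 + 1 week = Sep 24, 2022.
Biometrics are taken: Sep 24, 2022 + 5 weeks = Oct 29, 2022.
The interview is scheduled: Oct 29, 2022 + 9 days = Nov 7, 2022.
The interview takes place: Nov 7, 2022 + 7 weeks = Dec 26, 2022.

December 26, 2022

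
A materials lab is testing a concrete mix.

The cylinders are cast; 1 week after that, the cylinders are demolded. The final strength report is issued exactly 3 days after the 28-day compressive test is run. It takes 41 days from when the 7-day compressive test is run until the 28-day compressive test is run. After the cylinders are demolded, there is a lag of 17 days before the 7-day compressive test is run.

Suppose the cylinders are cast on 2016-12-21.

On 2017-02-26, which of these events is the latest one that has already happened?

The 28-day compressive test is run

The cylinders are cast: Dec 21, 2016.
The cylinders are demolded: Dec 21, 2016 + 1 week = Dec 28, 2016.
The 7-day compressive test is run: Dec 28, 2016 + 17 days = Jan 14, 2017.
The 28-day compressive test is run: Jan 14, 2017 + 41 days = Feb 24, 2017.
The final strength report is issued: Feb 24, 2017 + 3 days = Feb 27, 2017.
Feb 26, 2017 falls between when the 28-day compressive test is run (Feb 24, 2017) and when the final strength report is issued (Feb 27, 2017).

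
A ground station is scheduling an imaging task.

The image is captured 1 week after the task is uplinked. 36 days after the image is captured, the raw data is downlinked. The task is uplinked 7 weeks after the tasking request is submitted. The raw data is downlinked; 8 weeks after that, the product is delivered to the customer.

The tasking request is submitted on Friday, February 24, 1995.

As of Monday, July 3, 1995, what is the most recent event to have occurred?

The raw data is downlinked

The tasking request is submitted: Feb 24, 1995.
The task is uplinked: Feb 24, 1995 + 7 weeks = Apr 14, 1995.
The image is captured: Apr 14, 1995 + 1 week = Apr 21, 1995.
The raw data is downlinked: Apr 21, 1995 + 36 days = May 27, 1995.
The product is delivered to the customer: May 27, 1995 + 8 weeks = Jul 22, 1995.
Jul 3, 1995 falls between when the raw data is downlinked (May 27, 1995) and when the product is delivered to the customer (Jul 22, 1995).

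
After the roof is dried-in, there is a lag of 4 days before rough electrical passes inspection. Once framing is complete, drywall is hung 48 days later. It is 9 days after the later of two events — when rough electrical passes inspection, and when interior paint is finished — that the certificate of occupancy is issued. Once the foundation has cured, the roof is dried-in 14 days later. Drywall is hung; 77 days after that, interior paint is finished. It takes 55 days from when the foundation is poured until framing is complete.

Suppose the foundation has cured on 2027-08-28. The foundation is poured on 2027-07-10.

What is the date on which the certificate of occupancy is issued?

The foundation has cured: Aug 28, 2027.
The roof is dried-in: Aug 28, 2027 + 14 days = Sep 11, 2027.
Rough electrical passes inspection: Sep 11, 2027 + 4 days = Sep 15, 2027.
The foundation is poured: Jul 10, 2027.
Framing is complete: Jul 10, 2027 + 55 days = Sep 3, 2027.
Drywall is hung: Sep 3, 2027 + 48 days = Oct 21, 2027.
Interior paint is finished: Oct 21, 2027 + 77 days = Jan 6, 2028.
Both prerequisites met — rough electrical passes inspection (Sep 15, 2027), interior paint is finished (Jan 6, 2028); the later is Jan 6, 2028.
The certificate of occupancy is issued: Jan 6, 2028 + 9 days = Jan 15, 2028.

2028-01-15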